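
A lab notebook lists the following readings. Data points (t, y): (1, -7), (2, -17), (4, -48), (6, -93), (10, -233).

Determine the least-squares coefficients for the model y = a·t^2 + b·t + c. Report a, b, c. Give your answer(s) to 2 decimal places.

a = -1.95, b = -3.61, c = -1.76

Forming XᵀX = [[11569, 1289, 157]; [1289, 157, 23]; [157, 23, 5]] and Xᵀy = [-27491, -3121, -398]ᵀ gives XᵀX·[a, b, c]ᵀ = Xᵀy.
Solving the 3×3 system (Gaussian elimination) gives a = -4333/2222, b = -8025/2222, c = -1950/1111.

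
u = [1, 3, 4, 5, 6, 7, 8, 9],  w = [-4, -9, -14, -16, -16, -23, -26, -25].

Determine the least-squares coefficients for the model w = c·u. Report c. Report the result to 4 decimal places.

Setting ∂/∂c … = 0 gives: 281·c = -857.
(Σu·u = 281, Σu·w = -857.)
c = (-857)/281 = -3.04982.

c = -3.0498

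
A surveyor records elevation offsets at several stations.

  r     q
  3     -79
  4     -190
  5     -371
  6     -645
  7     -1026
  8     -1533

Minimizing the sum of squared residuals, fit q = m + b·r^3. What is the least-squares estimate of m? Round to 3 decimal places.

Sums needed: Σ1 = 6, Σr^3 = 1287, Σr^3·r^3 = 446899.
For Mᵀq: Σq = -3844, Σr^3·q = -1336802.
MᵀM·[m, b]ᵀ = Mᵀq becomes [[6, 1287]; [1287, 446899]]·[m, b]ᵀ = [-3844, -1336802]ᵀ.
Eliminating b: 446899·(row 1) − 1287·(row 2) gives 1025025·m = 446899·(-3844) − 1287·(-1336802) = 2584418, so m = 2584418/1025025.
Then b = ((-1336802) − 1287·(2584418/1025025))/446899 = -1024528/341675.

m = 2.521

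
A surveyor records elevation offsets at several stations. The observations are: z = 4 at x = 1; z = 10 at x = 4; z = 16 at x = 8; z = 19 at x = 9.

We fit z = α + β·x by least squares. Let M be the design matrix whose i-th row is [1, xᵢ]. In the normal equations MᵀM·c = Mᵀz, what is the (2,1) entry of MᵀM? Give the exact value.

22

Row 2 ↔ basis x, column 1 ↔ basis 1, so (MᵀM)_{2,1} = Σᵢ x = (1)·(1) + (4)·(1) + (8)·(1) + (9)·(1) = 22.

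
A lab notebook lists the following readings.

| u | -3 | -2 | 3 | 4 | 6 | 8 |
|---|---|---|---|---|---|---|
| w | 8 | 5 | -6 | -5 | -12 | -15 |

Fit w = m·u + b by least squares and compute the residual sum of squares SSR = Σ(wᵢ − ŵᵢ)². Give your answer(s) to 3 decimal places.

From the data, Σu·u = 138, Σu = 16, Σ1 = 6.
Right-hand side: Σu·w = -264, Σw = -25.
Eliminating b: 6·(row 1) − 16·(row 2) gives 572·m = 6·(-264) − 16·(-25) = -1184, so m = -296/143.
Then b = ((-25) − 16·(-296/143))/6 = 387/286.
Residuals: 125/286, -141/286, -327/286, 551/286, -267/286, 59/286; SSR = 1821/286.

SSR = 6.367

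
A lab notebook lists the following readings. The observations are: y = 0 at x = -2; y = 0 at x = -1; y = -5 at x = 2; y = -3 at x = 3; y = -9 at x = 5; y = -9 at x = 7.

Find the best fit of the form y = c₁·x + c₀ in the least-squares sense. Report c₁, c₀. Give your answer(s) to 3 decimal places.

c₁ = -1.118, c₀ = -1.725

Sums needed: Σx·x = 92, Σx = 14, Σ1 = 6.
For Aᵀy: Σx·y = -127, Σy = -26.
So AᵀA·[c₁, c₀]ᵀ = Aᵀy: [[92, 14]; [14, 6]]·[c₁, c₀]ᵀ = [-127, -26]ᵀ.
Eliminating c₀: 6·(row 1) − 14·(row 2) gives 356·c₁ = 6·(-127) − 14·(-26) = -398, so c₁ = -199/178.
Then c₀ = ((-26) − 14·(-199/178))/6 = -307/178.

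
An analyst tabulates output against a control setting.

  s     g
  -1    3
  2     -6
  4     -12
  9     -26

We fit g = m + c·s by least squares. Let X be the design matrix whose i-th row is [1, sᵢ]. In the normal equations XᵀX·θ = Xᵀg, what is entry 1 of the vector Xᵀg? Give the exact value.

Entry 1 ↔ basis 1, so (Xᵀg)_{1} = Σᵢ gᵢ = (1)·(3) + (1)·(-6) + (1)·(-12) + (1)·(-26) = -41.

-41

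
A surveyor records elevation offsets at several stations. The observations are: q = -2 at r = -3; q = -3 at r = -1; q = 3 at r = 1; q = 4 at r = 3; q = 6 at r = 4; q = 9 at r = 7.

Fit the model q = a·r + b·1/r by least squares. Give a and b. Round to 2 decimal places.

a = 1.20, b = 1.57

Sums needed: Σr·r = 85, Σr·1/r = 6, Σ1/r·1/r = 16265/7056.
Moment sums: Σr·q = 111, Σ1/r·q = 151/14.
Δ = 85·(16265/7056) − 6² = 1128509/7056.
a = (111·(16265/7056) − 6·(151/14))/(1128509/7056) = 1348791/1128509; b = (85·(151/14) − 6·111)/(1128509/7056) = 1769544/1128509.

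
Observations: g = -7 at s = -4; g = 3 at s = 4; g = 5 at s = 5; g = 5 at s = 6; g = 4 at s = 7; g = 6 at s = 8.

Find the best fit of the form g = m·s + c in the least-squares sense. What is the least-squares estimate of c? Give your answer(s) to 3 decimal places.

Entries of MᵀM: Σs·s = 206, Σs = 26, Σ1 = 6.
Moment sums: Σs·g = 171, Σg = 16.
Normal equations: [[206, 26]; [26, 6]]·[m, c]ᵀ = [171, 16]ᵀ.
Eliminating c: 6·(row 1) − 26·(row 2) gives 560·m = 6·171 − 26·16 = 610, so m = 61/56.
Then c = (16 − 26·(61/56))/6 = -115/56.

c = -2.054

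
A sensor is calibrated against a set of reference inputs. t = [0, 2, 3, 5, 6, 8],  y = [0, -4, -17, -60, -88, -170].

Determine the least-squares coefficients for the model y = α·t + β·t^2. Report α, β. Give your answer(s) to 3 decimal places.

Sums needed: Σt·t = 138, Σt·t^2 = 888, Σt^2·t^2 = 6114.
And Σt·y = -2247, Σt^2·y = -15717.
So MᵀM·[α, β]ᵀ = Mᵀy: [[138, 888]; [888, 6114]]·[α, β]ᵀ = [-2247, -15717]ᵀ.
Eliminating β: 6114·(row 1) − 888·(row 2) gives 55188·α = 6114·(-2247) − 888·(-15717) = 218538, so α = 4047/1022.
Then β = ((-15717) − 888·(4047/1022))/6114 = -3215/1022.

α = 3.960, β = -3.146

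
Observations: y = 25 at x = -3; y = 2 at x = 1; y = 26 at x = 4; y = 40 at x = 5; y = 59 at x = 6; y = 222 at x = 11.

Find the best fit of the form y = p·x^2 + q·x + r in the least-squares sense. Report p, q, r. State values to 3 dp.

p = 2.017, q = -2.145, r = 0.978

Normal-equation sums: Σx^2·x^2 = 16900, Σx^2·x = 1710, Σx^2 = 208, Σx·x = 208, Σx = 24, Σ1 = 6.
For Mᵀy: Σx^2·y = 30629, Σx·y = 3027, Σy = 374.
Row-reducing yields p = 951169/471482, q = -1011495/471482, r = 230583/235741.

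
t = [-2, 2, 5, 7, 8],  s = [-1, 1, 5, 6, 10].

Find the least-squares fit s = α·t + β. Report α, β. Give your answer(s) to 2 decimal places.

α = 1.02, β = 0.14

Normal-equation sums: Σt·t = 146, Σt = 20, Σ1 = 5.
Moment sums: Σt·s = 151, Σs = 21.
Normal equations: [[146, 20]; [20, 5]]·[α, β]ᵀ = [151, 21]ᵀ.
Determinant 146·5 − 20² = 330.
α = (151·5 − 20·21)/330 = 67/66; β = (146·21 − 20·151)/330 = 23/165.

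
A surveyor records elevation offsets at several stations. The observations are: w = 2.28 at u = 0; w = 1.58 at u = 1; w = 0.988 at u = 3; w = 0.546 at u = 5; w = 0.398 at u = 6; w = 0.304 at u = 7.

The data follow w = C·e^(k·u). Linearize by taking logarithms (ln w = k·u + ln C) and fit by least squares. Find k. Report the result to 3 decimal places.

With ln wᵢ as the transformed response and uᵢ as the regressor:
Over the data: Σu = 22.0000, Σ(u)² = 120.0000, Σln w = -1.4476, Σu·ln w = -16.4674.
Normal system: [[120.0000, 22.0000]; [22.0000, 6]]·[k, ln C]ᵀ = [-16.4674, -1.4476]ᵀ.
Δ = 120.0000·6 − (22.0000)² = 236.0000; k = (-16.4674·6 − 22.0000·-1.4476)/236.0000 = -0.28371, ln C = (120.0000·-1.4476 − 22.0000·-16.4674)/236.0000 = 0.79901.

k = -0.284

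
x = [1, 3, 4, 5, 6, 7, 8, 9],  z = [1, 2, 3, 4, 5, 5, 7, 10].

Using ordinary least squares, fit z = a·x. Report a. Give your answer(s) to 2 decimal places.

a = 0.89

Sums needed: Σx·x = 281.
For Mᵀz: Σx·z = 250.
So MᵀM·[a]ᵀ = Mᵀz: [[281]]·[a]ᵀ = [250]ᵀ.
Hence a = 250 / 281 ≈ 0.88968.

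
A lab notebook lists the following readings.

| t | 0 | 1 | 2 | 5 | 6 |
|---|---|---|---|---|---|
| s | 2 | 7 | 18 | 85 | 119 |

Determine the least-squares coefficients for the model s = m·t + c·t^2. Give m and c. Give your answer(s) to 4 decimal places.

AᵀA·[m, c]ᵀ = Aᵀs reads: 66·m + 350·c = 1182;  350·m + 1938·c = 6488.
Eliminating c: 1938·(row 1) − 350·(row 2) gives 5408·m = 1938·1182 − 350·6488 = 19916, so m = 383/104.
Then c = (6488 − 350·(383/104))/1938 = 279/104.

m = 3.6827, c = 2.6827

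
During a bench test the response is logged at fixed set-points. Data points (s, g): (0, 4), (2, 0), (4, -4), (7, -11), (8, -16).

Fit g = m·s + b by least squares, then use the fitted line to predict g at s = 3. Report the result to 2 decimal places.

Sums needed: Σs·s = 133, Σs = 21, Σ1 = 5.
Moment sums: Σs·g = -221, Σg = -27.
Normal equations: [[133, 21]; [21, 5]]·[m, b]ᵀ = [-221, -27]ᵀ.
Eliminating b: 5·(row 1) − 21·(row 2) gives 224·m = 5·(-221) − 21·(-27) = -538, so m = -269/112.
Then b = ((-27) − 21·(-269/112))/5 = 75/16.
At s = 3: ĝ = (-269/112)·(3) + (75/16)·(1) = -141/56.

ĝ = -2.52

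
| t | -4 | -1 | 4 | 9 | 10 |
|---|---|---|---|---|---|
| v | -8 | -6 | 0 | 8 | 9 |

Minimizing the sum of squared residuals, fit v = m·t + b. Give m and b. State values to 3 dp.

m = 1.268, b = -3.965

With design matrix A, AᵀA = [[214, 18]; [18, 5]] and Aᵀv = [200, 3]ᵀ.
Determinant 214·5 − 18² = 746.
m = (200·5 − 18·3)/746 = 473/373; b = (214·3 − 18·200)/746 = -1479/373.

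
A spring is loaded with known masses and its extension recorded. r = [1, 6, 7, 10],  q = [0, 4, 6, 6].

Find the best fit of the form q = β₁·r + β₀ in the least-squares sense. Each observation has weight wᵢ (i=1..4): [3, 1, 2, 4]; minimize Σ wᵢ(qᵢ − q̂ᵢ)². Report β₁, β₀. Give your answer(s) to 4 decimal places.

β₁ = 0.6852, β₀ = -0.3169

Setting ∂/∂β₁ … = 0 gives: 537·β₁ + 63·β₀ = 348;  63·β₁ + 10·β₀ = 40.
(Σwᵢ·r·r = 537, Σwᵢ·r = 63, Σwᵢ·1 = 10, Σwᵢ·r·q = 348, Σwᵢ·q = 40.)
Δ = 537·10 − 63² = 1401.
β₁ = (348·10 − 63·40)/1401 = 320/467; β₀ = (537·40 − 63·348)/1401 = -148/467.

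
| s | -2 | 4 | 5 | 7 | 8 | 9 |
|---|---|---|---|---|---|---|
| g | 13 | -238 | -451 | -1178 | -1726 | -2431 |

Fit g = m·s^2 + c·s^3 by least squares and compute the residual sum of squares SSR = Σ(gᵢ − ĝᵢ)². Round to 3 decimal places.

SSR = 14.623

Compute the Gram sums: Σs^2·s^2 = 13955, Σs^2·s^3 = 112741, Σs^3·s^3 = 931019.
And Σs^2·g = -380128, Σs^3·g = -3131676.
So XᵀX·[m, c]ᵀ = Xᵀg: [[13955, 112741]; [112741, 931019]]·[m, c]ᵀ = [-380128, -3131676]ᵀ.
det = 13955·931019 − 112741² = 281837064.
m = ((-380128)·931019 − 112741·(-3131676))/281837064 = -209526629/70459266; c = (13955·(-3131676) − 112741·(-380128))/281837064 = -211631933/70459266.
Residuals: 30510755/35229633, 63782234/35229633, -14161936/11743211, -72228754/35229633, 25426806/11743211, -5856590/11743211; SSR = 515149145/35229633.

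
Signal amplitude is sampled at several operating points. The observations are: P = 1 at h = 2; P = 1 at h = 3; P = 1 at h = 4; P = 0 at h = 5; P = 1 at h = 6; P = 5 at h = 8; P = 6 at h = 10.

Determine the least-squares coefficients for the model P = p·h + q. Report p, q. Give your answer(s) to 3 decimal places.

p = 0.704, q = -1.677

From the data, Σh·h = 254, Σh = 38, Σ1 = 7.
Right-hand side: Σh·P = 115, ΣP = 15.
So XᵀX·[p, q]ᵀ = XᵀP: [[254, 38]; [38, 7]]·[p, q]ᵀ = [115, 15]ᵀ.
Eliminating q: 7·(row 1) − 38·(row 2) gives 334·p = 7·115 − 38·15 = 235, so p = 235/334.
Then q = (15 − 38·(235/334))/7 = -280/167.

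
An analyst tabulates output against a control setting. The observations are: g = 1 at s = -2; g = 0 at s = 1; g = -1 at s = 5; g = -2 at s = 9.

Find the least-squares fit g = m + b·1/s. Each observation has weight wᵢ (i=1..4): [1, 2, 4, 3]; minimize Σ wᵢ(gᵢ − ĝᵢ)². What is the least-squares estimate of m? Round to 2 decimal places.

m = -0.96

Normal-equation sums: Σwᵢ·1 = 10, Σwᵢ·1/s = 79/30, Σwᵢ·1/s·1/s = 6607/2700.
Moment sums: Σwᵢ·g = -9, Σwᵢ·1/s·g = -59/30.
So XᵀWX·[m, b]ᵀ = XᵀWg: [[10, 79/30]; [79/30, 6607/2700]]·[m, b]ᵀ = [-9, -59/30]ᵀ.
det = 10·(6607/2700) − (79/30)² = 47347/2700.
m = ((-9)·(6607/2700) − (79/30)·(-59/30))/(47347/2700) = -45480/47347; b = (10·(-59/30) − (79/30)·(-9))/(47347/2700) = 10890/47347.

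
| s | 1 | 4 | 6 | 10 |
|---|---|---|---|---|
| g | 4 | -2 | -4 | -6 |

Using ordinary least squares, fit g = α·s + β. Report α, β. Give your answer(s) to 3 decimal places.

α = -1.076, β = 3.649

From the data, Σs·s = 153, Σs = 21, Σ1 = 4.
Right-hand side: Σs·g = -88, Σg = -8.
Normal equations: [[153, 21]; [21, 4]]·[α, β]ᵀ = [-88, -8]ᵀ.
Eliminating β: 4·(row 1) − 21·(row 2) gives 171·α = 4·(-88) − 21·(-8) = -184, so α = -184/171.
Then β = ((-8) − 21·(-184/171))/4 = 208/57.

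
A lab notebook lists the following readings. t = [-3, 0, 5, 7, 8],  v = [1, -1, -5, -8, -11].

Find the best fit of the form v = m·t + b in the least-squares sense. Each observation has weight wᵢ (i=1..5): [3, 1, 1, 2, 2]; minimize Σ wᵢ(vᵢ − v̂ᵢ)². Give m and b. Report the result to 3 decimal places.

m = -1.003, b = -1.657

Forming AᵀWA = [[278, 26]; [26, 9]] and AᵀWv = [-322, -41]ᵀ gives AᵀWA·[m, b]ᵀ = AᵀWv.
Eliminating b: 9·(row 1) − 26·(row 2) gives 1826·m = 9·(-322) − 26·(-41) = -1832, so m = -916/913.
Then b = ((-41) − 26·(-916/913))/9 = -1513/913.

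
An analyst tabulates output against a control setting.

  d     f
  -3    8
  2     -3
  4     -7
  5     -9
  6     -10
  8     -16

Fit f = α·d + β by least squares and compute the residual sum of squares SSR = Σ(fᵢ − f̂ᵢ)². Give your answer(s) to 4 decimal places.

The normal equations are: 154·α + 22·β = -291;  22·α + 6·β = -37.
(Σd·d = 154, Σd = 22, Σ1 = 6, Σd·f = -291, Σf = -37.)
Determinant 154·6 − 22² = 440.
α = ((-291)·6 − 22·(-37))/440 = -233/110; β = (154·(-37) − 22·(-291))/440 = 8/5.
Residuals: 1/22, -4/11, -7/55, -1/110, 61/55, -36/55; SSR = 199/110.

SSR = 1.8091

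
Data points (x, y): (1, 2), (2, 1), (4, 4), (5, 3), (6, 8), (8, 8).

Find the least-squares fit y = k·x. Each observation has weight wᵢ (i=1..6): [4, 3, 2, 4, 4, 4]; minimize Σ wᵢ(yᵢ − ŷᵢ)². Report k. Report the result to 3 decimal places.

k = 1.011

Entries of AᵀWA: Σwᵢ·x·x = 548.
And Σwᵢ·x·y = 554.
k = 554/548 = 1.01095.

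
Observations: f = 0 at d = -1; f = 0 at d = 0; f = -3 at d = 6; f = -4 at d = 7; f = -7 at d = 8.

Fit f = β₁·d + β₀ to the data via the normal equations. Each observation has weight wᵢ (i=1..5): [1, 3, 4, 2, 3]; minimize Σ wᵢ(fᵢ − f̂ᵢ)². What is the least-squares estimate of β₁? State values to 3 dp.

β₁ = -0.696

MᵀWM·[β₁, β₀]ᵀ = MᵀWf reads: 435·β₁ + 61·β₀ = -296;  61·β₁ + 13·β₀ = -41.
(Σwᵢ·d·d = 435, Σwᵢ·d = 61, Σwᵢ·1 = 13, Σwᵢ·d·f = -296, Σwᵢ·f = -41.)
Determinant 435·13 − 61² = 1934.
β₁ = ((-296)·13 − 61·(-41))/1934 = -1347/1934; β₀ = (435·(-41) − 61·(-296))/1934 = 221/1934.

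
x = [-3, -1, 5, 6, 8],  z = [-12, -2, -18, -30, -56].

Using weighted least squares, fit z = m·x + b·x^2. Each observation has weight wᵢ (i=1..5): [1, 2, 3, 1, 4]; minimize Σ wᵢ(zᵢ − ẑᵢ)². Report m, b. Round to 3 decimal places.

m = 1.323, b = -1.035

With design matrix A, AᵀWA = [[378, 2610]; [2610, 19638]] and AᵀWz = [-2202, -16878]ᵀ.
Δ = 378·19638 − 2610² = 611064.
m = ((-2202)·19638 − 2610·(-16878))/611064 = 1248/943; b = (378·(-16878) − 2610·(-2202))/611064 = -2929/2829.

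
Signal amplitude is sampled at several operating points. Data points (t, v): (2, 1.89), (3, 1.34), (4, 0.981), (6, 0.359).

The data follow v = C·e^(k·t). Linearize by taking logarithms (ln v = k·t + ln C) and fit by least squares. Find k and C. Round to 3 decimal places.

Taking logs, ln v = k·t + ln C, so regress ln v on t.
Σt = 15.0000, Σ(t)² = 65.0000, Σln v = -0.1144, Σt·ln v = -4.0722.
Equations: 65.0000·k + 15.0000·ln C = -4.0722;  15.0000·k + 4·ln C = -0.1144.
Slope k = (n·Σt·ln v − Σt·Σln v)/(n·Σ(t)² − (Σt)²) = (4·-4.0722 − 15.0000·-0.1144)/35.0000 = -0.41638; ln C = (Σln v − k·Σt)/n = 1.53281, so C = exp(1.53281) = 4.63119.

k = -0.416, C = 4.631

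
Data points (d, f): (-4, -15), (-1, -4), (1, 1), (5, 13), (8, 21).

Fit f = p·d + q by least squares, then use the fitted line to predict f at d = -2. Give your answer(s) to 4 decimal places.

Setting ∂/∂p … = 0 gives: 107·p + 9·q = 298;  9·p + 5·q = 16.
(Σd·d = 107, Σd = 9, Σ1 = 5, Σd·f = 298, Σf = 16.)
Eliminating q: 5·(row 1) − 9·(row 2) gives 454·p = 5·298 − 9·16 = 1346, so p = 673/227.
Then q = (16 − 9·(673/227))/5 = -485/227.
At d = -2: f̂ = (673/227)·(-2) + (-485/227)·(1) = -1831/227.

f̂ = -8.0661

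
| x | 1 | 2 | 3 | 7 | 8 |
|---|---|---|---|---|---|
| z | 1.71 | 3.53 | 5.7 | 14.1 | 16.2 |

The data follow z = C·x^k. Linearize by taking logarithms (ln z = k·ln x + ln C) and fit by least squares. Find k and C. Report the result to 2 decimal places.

Linearized form: ln z = k·ln x + ln C. From the 5 transformed points,
Σln x = 5.8171, Σ(ln x)² = 9.7980, Σln z = 8.9694, Σln x·ln z = 13.7268.
Equations: 9.7980·k + 5.8171·ln C = 13.7268;  5.8171·k + 5·ln C = 8.9694.
Slope k = (n·Σln x·ln z − Σln x·Σln z)/(n·Σ(ln x)² − (Σln x)²) = (5·13.7268 − 5.8171·8.9694)/15.1514 = 1.08623; ln C = (Σln z − k·Σln x)/n = 0.53014, so C = exp(0.53014) = 1.69917.

k = 1.09, C = 1.70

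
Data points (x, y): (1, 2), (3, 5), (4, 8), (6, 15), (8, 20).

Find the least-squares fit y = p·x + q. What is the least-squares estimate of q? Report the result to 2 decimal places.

q = -1.90

The normal system AᵀA·[p, q]ᵀ = Aᵀy is [[126, 22]; [22, 5]]·[p, q]ᵀ = [299, 50]ᵀ.
det = 126·5 − 22² = 146.
p = (299·5 − 22·50)/146 = 395/146; q = (126·50 − 22·299)/146 = -139/73.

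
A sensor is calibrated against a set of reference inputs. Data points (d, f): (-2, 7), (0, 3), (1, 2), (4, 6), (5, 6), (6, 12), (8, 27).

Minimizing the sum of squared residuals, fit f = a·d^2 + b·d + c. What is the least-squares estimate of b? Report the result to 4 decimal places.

b = -1.6978

From the data, Σd^2·d^2 = 6290, Σd^2·d = 910, Σd^2 = 146, Σd·d = 146, Σd = 22, Σ1 = 7.
For Xᵀf: Σd^2·f = 2436, Σd·f = 330, Σf = 63.
Row-reducing yields a = 1415/2432, b = -4129/2432, c = 669/304.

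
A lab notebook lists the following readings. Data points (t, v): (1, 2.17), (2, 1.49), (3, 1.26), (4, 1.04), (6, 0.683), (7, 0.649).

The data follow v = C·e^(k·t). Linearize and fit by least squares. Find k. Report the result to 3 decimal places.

Let Y = ln v. Fitting Y = k·t + ln C by least squares:
AᵀA = [[115.0000, 23.0000]; [23.0000, 6]], rhs = [-2.8913, 0.6303]ᵀ  (here Σt = 23.0000, Σ(t)² = 115.0000, Σln v = 0.6303, Σt·ln v = -2.8913).
Δ = 115.0000·6 − (23.0000)² = 161.0000; k = (-2.8913·6 − 23.0000·0.6303)/161.0000 = -0.19779, ln C = (115.0000·0.6303 − 23.0000·-2.8913)/161.0000 = 0.86323.

k = -0.198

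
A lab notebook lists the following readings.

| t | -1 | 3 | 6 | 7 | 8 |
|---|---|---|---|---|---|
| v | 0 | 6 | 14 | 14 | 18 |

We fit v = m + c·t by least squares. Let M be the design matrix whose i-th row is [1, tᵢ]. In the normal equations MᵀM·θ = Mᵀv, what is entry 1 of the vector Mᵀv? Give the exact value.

52

Entry 1 ↔ basis 1, so (Mᵀv)_{1} = Σᵢ vᵢ = (1)·(0) + (1)·(6) + (1)·(14) + (1)·(14) + (1)·(18) = 52.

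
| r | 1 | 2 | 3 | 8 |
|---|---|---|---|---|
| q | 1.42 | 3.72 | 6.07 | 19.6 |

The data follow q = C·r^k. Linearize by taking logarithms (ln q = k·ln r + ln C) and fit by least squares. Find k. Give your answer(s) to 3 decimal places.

k = 1.255

Let Y = ln q. Fitting Y = k·ln r + ln C by least squares:
Over the data: Σln r = 3.8712, Σ(ln r)² = 6.0115, Σln q = 6.4433, Σln r·ln q = 9.0792.
Normal system: [[6.0115, 3.8712]; [3.8712, 4]]·[k, ln C]ᵀ = [9.0792, 6.4433]ᵀ.
Slope k = (n·Σln r·ln q − Σln r·Σln q)/(n·Σ(ln r)² − (Σln r)²) = (4·9.0792 − 3.8712·6.4433)/9.0597 = 1.25542; ln C = (Σln q − k·Σln r)/n = 0.39582.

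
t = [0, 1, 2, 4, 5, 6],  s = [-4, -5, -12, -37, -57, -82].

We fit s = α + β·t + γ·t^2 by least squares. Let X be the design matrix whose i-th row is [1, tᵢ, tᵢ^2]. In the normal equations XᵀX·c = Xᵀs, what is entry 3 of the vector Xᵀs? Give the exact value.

Entry 3 ↔ basis t^2, so (Xᵀs)_{3} = Σᵢ (t^2)·sᵢ = (0)·(-4) + (1)·(-5) + (4)·(-12) + (16)·(-37) + (25)·(-57) + (36)·(-82) = -5022.

-5022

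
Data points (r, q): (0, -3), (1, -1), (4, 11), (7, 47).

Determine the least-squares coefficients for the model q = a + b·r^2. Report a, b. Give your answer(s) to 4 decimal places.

Normal-equation sums: Σ1 = 4, Σr^2 = 66, Σr^2·r^2 = 2658.
And Σq = 54, Σr^2·q = 2478.
Normal equations: [[4, 66]; [66, 2658]]·[a, b]ᵀ = [54, 2478]ᵀ.
Δ = 4·2658 − 66² = 6276.
a = (54·2658 − 66·2478)/6276 = -1668/523; b = (4·2478 − 66·54)/6276 = 529/523.

a = -3.1893, b = 1.0115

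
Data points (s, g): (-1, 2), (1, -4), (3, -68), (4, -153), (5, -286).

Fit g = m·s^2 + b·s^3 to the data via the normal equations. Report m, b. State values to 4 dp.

The normal system XᵀX·[m, b]ᵀ = Xᵀg is [[964, 4392]; [4392, 20452]]·[m, b]ᵀ = [-10212, -47384]ᵀ.
Eliminating b: 20452·(row 1) − 4392·(row 2) gives 426064·m = 20452·(-10212) − 4392·(-47384) = -745296, so m = -46581/26629.
Then b = ((-47384) − 4392·(-46581/26629))/20452 = -51692/26629.

m = -1.7493, b = -1.9412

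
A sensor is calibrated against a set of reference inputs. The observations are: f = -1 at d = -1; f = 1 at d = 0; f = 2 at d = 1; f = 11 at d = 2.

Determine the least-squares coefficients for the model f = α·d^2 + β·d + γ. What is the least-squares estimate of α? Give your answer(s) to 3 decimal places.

Sums needed: Σd^2·d^2 = 18, Σd^2·d = 8, Σd^2 = 6, Σd·d = 6, Σd = 2, Σ1 = 4.
Right-hand side: Σd^2·f = 45, Σd·f = 25, Σf = 13.
AᵀA·[α, β, γ]ᵀ = Aᵀf becomes [[18, 8, 6]; [8, 6, 2]; [6, 2, 4]]·[α, β, γ]ᵀ = [45, 25, 13]ᵀ.
Inverting the 3×3 Gram matrix, [α, β, γ]ᵀ = [7/4, 39/20, -7/20]ᵀ.

α = 1.750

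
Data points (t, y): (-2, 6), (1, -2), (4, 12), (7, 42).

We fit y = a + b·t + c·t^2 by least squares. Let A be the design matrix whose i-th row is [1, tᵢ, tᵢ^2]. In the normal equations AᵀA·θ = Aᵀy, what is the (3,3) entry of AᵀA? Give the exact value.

Row 3 ↔ basis t^2, column 3 ↔ basis t^2, so (AᵀA)_{3,3} = Σᵢ (t^2)·(t^2) = (4)·(4) + (1)·(1) + (16)·(16) + (49)·(49) = 2674.

2674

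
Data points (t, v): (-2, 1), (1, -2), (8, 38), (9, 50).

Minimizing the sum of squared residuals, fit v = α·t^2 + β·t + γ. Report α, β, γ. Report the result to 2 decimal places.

α = 0.69, β = -0.39, γ = -2.46

The normal equations are: 10674·α + 1234·β + 150·γ = 6484;  1234·α + 150·β + 16·γ = 750;  150·α + 16·β + 4·γ = 87.
(Σt^2·t^2 = 10674, Σt^2·t = 1234, Σt^2 = 150, Σt·t = 150, Σt = 16, Σ1 = 4, Σt^2·v = 6484, Σt·v = 750, Σv = 87.)
Inverting the 3×3 Gram matrix, [α, β, γ]ᵀ = [22181/32258, -12733/32258, -39622/16129]ᵀ.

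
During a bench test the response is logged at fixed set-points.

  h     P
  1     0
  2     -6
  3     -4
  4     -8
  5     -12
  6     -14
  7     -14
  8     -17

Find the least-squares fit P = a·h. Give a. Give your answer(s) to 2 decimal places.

Normal-equation sums: Σh·h = 204.
And Σh·P = -434.
Normal equations: [[204]]·[a]ᵀ = [-434]ᵀ.
a = (-434)/204 = -2.12745.

a = -2.13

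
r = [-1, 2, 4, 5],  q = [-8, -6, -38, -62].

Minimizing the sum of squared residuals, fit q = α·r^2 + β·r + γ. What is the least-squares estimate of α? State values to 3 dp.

α = -3.197

MᵀM·[α, β, γ]ᵀ = Mᵀq reads: 898·α + 196·β + 46·γ = -2190;  196·α + 46·β + 10·γ = -466;  46·α + 10·β + 4·γ = -114.
Inverting the 3×3 Gram matrix, [α, β, γ]ᵀ = [-211/66, 245/66, -67/66]ᵀ.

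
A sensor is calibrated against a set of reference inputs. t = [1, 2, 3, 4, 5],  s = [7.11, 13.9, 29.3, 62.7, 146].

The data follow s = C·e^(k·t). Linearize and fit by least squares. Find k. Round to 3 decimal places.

Taking logs, ln s = k·t + ln C, so regress ln s on t.
Σt = 15.0000, Σ(t)² = 55.0000, Σln s = 17.0929, Σt·ln s = 58.8295.
Equations: 55.0000·k + 15.0000·ln C = 58.8295;  15.0000·k + 5·ln C = 17.0929.
Slope k = (n·Σt·ln s − Σt·Σln s)/(n·Σ(t)² − (Σt)²) = (5·58.8295 − 15.0000·17.0929)/50.0000 = 0.75507; ln C = (Σln s − k·Σt)/n = 1.15338.

k = 0.755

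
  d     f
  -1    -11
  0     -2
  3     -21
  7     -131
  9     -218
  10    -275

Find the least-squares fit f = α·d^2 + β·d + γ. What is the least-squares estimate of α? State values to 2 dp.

α = -3.03

Normal-equation sums: Σd^2·d^2 = 19044, Σd^2·d = 2098, Σd^2 = 240, Σd·d = 240, Σd = 28, Σ1 = 6.
And Σd^2·f = -51777, Σd·f = -5681, Σf = -658.
So AᵀA·[α, β, γ]ᵀ = Aᵀf: [[19044, 2098, 240]; [2098, 240, 28]; [240, 28, 6]]·[α, β, γ]ᵀ = [-51777, -5681, -658]ᵀ.
Row-reducing yields α = -345589/114090, β = 122479/38030, γ = -201508/57045.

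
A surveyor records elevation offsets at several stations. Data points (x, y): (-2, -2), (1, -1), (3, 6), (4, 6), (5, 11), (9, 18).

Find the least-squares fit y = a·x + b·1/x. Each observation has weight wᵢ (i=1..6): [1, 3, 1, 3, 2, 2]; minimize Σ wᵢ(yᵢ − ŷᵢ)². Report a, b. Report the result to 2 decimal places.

Sums needed: Σwᵢ·x·x = 276, Σwᵢ·x·1/x = 12, Σwᵢ·1/x·1/x = 118367/32400.
For MᵀWy: Σwᵢ·x·y = 525, Σwᵢ·1/x·y = 129/10.
MᵀWM·[a, b]ᵀ = MᵀWy becomes [[276, 12]; [12, 118367/32400]]·[a, b]ᵀ = [525, 129/10]ᵀ.
Δ = 276·(118367/32400) − 12² = 2333641/2700.
a = (525·(118367/32400) − 12·(129/10))/(2333641/2700) = 19042385/9334564; b = (276·(129/10) − 12·525)/(2333641/2700) = -7396920/2333641.

a = 2.04, b = -3.17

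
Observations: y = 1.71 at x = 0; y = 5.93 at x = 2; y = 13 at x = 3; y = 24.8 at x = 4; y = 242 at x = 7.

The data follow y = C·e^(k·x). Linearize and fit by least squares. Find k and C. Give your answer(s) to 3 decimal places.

k = 0.711, C = 1.553

Taking logs, ln y = k·x + ln C, so regress ln y on x.
AᵀA = [[78.0000, 16.0000]; [16.0000, 5]], rhs = [62.5208, 13.5812]ᵀ  (here Σx = 16.0000, Σ(x)² = 78.0000, Σln y = 13.5812, Σx·ln y = 62.5208).
Δ = 78.0000·5 − (16.0000)² = 134.0000; k = (62.5208·5 − 16.0000·13.5812)/134.0000 = 0.71123, ln C = (78.0000·13.5812 − 16.0000·62.5208)/134.0000 = 0.44033, so C = exp(0.44033) = 1.55322.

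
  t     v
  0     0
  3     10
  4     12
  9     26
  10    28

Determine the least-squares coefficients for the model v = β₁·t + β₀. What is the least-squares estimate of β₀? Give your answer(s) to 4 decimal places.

The normal equations are: 206·β₁ + 26·β₀ = 592;  26·β₁ + 5·β₀ = 76.
(Σt·t = 206, Σt = 26, Σ1 = 5, Σt·v = 592, Σv = 76.)
Δ = 206·5 − 26² = 354.
β₁ = (592·5 − 26·76)/354 = 164/59; β₀ = (206·76 − 26·592)/354 = 44/59.

β₀ = 0.7458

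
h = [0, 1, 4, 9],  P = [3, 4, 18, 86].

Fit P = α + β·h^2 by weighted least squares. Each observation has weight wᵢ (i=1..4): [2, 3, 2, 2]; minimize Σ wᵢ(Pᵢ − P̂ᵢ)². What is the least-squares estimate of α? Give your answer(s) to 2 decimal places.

With design matrix A, AᵀWA = [[9, 197]; [197, 13637]] and AᵀWP = [226, 14520]ᵀ.
Eliminating β: 13637·(row 1) − 197·(row 2) gives 83924·α = 13637·226 − 197·14520 = 221522, so α = 110761/41962.
Then β = (14520 − 197·(110761/41962))/13637 = 43079/41962.

α = 2.64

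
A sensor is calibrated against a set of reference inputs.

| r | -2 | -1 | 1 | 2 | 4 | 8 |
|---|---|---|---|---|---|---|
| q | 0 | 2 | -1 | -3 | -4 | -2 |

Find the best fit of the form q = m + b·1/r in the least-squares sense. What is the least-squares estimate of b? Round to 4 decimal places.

The normal system MᵀM·[m, b]ᵀ = Mᵀq is [[6, 3/8]; [3/8, 165/64]]·[m, b]ᵀ = [-8, -23/4]ᵀ.
det = 6·(165/64) − (3/8)² = 981/64.
m = ((-8)·(165/64) − (3/8)·(-23/4))/(981/64) = -394/327; b = (6·(-23/4) − (3/8)·(-8))/(981/64) = -224/109.

b = -2.0550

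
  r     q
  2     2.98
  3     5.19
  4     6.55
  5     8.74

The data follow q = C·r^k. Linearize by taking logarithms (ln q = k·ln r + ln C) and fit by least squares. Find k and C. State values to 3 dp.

k = 1.147, C = 1.382

Taking logs, ln q = k·ln r + ln C, so regress ln q on ln r.
Σln r = 4.7875, Σ(ln r)² = 6.1995, Σln q = 6.7860, Σln r·ln q = 8.6606.
Normal system: [[6.1995, 4.7875]; [4.7875, 4]]·[k, ln C]ᵀ = [8.6606, 6.7860]ᵀ.
Solving (det = 1.8779): k = 1.14716, ln C = 0.32350, so C = exp(0.32350) = 1.38196.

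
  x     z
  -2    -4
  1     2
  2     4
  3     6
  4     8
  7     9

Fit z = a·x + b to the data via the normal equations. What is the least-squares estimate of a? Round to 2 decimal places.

Entries of AᵀA: Σx·x = 83, Σx = 15, Σ1 = 6.
And Σx·z = 131, Σz = 25.
AᵀA·[a, b]ᵀ = Aᵀz becomes [[83, 15]; [15, 6]]·[a, b]ᵀ = [131, 25]ᵀ.
Δ = 83·6 − 15² = 273.
a = (131·6 − 15·25)/273 = 137/91; b = (83·25 − 15·131)/273 = 110/273.

a = 1.51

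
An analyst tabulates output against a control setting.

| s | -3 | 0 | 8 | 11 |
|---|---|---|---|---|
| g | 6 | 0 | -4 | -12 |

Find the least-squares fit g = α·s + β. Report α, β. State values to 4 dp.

Forming MᵀM = [[194, 16]; [16, 4]] and Mᵀg = [-182, -10]ᵀ gives MᵀM·[α, β]ᵀ = Mᵀg.
Eliminating β: 4·(row 1) − 16·(row 2) gives 520·α = 4·(-182) − 16·(-10) = -568, so α = -71/65.
Then β = ((-10) − 16·(-71/65))/4 = 243/130.

α = -1.0923, β = 1.8692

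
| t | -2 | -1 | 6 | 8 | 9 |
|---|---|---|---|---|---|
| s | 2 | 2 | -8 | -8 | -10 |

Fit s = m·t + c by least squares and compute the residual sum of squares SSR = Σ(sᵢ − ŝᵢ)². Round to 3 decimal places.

SSR = 3.351

Entries of XᵀX: Σt·t = 186, Σt = 20, Σ1 = 5.
For Xᵀs: Σt·s = -208, Σs = -22.
Δ = 186·5 − 20² = 530.
m = ((-208)·5 − 20·(-22))/530 = -60/53; c = (186·(-22) − 20·(-208))/530 = 34/265.
Residuals: -104/265, 196/265, -354/265, 246/265, 16/265; SSR = 888/265.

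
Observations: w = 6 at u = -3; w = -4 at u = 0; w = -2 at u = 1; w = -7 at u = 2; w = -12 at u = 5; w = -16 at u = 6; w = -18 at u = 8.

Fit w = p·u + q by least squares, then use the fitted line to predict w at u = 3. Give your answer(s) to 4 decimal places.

The normal system XᵀX·[p, q]ᵀ = Xᵀw is [[139, 19]; [19, 7]]·[p, q]ᵀ = [-334, -53]ᵀ.
Determinant 139·7 − 19² = 612.
p = ((-334)·7 − 19·(-53))/612 = -1331/612; q = (139·(-53) − 19·(-334))/612 = -1021/612.
At u = 3: ŵ = (-1331/612)·(3) + (-1021/612)·(1) = -2507/306.

ŵ = -8.1928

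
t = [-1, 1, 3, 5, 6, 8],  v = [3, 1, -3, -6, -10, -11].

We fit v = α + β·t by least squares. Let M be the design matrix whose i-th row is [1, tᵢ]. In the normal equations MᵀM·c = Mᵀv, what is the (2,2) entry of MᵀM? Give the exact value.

136

Row 2 ↔ basis t, column 2 ↔ basis t, so (MᵀM)_{2,2} = Σᵢ (t)·(t) = (-1)·(-1) + (1)·(1) + (3)·(3) + (5)·(5) + (6)·(6) + (8)·(8) = 136.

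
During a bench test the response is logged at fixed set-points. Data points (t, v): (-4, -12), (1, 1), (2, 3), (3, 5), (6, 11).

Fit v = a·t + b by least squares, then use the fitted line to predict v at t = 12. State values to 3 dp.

Compute the Gram sums: Σt·t = 66, Σt = 8, Σ1 = 5.
Moment sums: Σt·v = 136, Σv = 8.
Normal equations: [[66, 8]; [8, 5]]·[a, b]ᵀ = [136, 8]ᵀ.
Δ = 66·5 − 8² = 266.
a = (136·5 − 8·8)/266 = 44/19; b = (66·8 − 8·136)/266 = -40/19.
At t = 12: v̂ = (44/19)·(12) + (-40/19)·(1) = 488/19.

v̂ = 25.684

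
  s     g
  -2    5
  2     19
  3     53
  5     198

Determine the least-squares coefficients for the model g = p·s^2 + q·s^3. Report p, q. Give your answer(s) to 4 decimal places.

Entries of MᵀM: Σs^2·s^2 = 738, Σs^2·s^3 = 3368, Σs^3·s^3 = 16482.
Right-hand side: Σs^2·g = 5523, Σs^3·g = 26293.
So MᵀM·[p, q]ᵀ = Mᵀg: [[738, 3368]; [3368, 16482]]·[p, q]ᵀ = [5523, 26293]ᵀ.
det = 738·16482 − 3368² = 820292.
p = (5523·16482 − 3368·26293)/820292 = 1237631/410146; q = (738·26293 − 3368·5523)/820292 = 401385/410146.

p = 3.0175, q = 0.9786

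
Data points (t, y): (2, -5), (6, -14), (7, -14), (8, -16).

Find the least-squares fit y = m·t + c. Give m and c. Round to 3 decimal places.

m = -1.843, c = -1.651

With design matrix M, MᵀM = [[153, 23]; [23, 4]] and Mᵀy = [-320, -49]ᵀ.
Determinant 153·4 − 23² = 83.
m = ((-320)·4 − 23·(-49))/83 = -153/83; c = (153·(-49) − 23·(-320))/83 = -137/83.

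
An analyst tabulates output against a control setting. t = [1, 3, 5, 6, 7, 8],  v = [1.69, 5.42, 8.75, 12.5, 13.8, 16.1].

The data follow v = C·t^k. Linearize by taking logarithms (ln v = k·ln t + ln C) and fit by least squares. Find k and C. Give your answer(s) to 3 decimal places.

k = 1.086, C = 1.664

With ln vᵢ as the transformed response and ln tᵢ as the regressor:
Over the data: Σln t = 8.5252, Σ(ln t)² = 15.1183, Σln v = 12.3131, Σln t·ln v = 20.7590.
Normal system: [[15.1183, 8.5252]; [8.5252, 6]]·[k, ln C]ᵀ = [20.7590, 12.3131]ᵀ.
Δ = 15.1183·6 − (8.5252)² = 18.0313; k = (20.7590·6 − 8.5252·12.3131)/18.0313 = 1.08604, ln C = (15.1183·12.3131 − 8.5252·20.7590)/18.0313 = 0.50907, so C = exp(0.50907) = 1.66375.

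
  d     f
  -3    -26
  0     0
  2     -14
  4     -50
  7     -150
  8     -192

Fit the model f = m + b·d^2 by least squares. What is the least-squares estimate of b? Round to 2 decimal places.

Entries of MᵀM: Σ1 = 6, Σd^2 = 142, Σd^2·d^2 = 6850.
For Mᵀf: Σf = -432, Σd^2·f = -20728.
So MᵀM·[m, b]ᵀ = Mᵀf: [[6, 142]; [142, 6850]]·[m, b]ᵀ = [-432, -20728]ᵀ.
Δ = 6·6850 − 142² = 20936.
m = ((-432)·6850 − 142·(-20728))/20936 = -1978/2617; b = (6·(-20728) − 142·(-432))/20936 = -7878/2617.

b = -3.01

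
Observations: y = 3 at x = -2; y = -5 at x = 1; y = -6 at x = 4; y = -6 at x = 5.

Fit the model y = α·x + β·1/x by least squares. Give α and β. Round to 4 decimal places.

α = -1.1060, β = -3.5313

Compute the Gram sums: Σx·x = 46, Σx·1/x = 4, Σ1/x·1/x = 541/400.
And Σx·y = -65, Σ1/x·y = -46/5.
Eliminating β: (541/400)·(row 1) − 4·(row 2) gives (9243/200)·α = (541/400)·(-65) − 4·(-46/5) = -4089/80, so α = -6815/6162.
Then β = ((-46/5) − 4·(-6815/6162))/(541/400) = -10880/3081.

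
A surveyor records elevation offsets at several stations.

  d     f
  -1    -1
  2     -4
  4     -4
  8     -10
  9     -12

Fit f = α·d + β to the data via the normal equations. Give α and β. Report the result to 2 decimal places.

α = -1.08, β = -1.46

From the data, Σd·d = 166, Σd = 22, Σ1 = 5.
Moment sums: Σd·f = -211, Σf = -31.
Normal equations: [[166, 22]; [22, 5]]·[α, β]ᵀ = [-211, -31]ᵀ.
Δ = 166·5 − 22² = 346.
α = ((-211)·5 − 22·(-31))/346 = -373/346; β = (166·(-31) − 22·(-211))/346 = -252/173.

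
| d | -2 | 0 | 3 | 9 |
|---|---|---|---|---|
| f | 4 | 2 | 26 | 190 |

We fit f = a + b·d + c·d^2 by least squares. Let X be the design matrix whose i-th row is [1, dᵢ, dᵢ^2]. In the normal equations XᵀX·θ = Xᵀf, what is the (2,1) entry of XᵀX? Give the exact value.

Row 2 ↔ basis d, column 1 ↔ basis 1, so (XᵀX)_{2,1} = Σᵢ d = (-2)·(1) + (0)·(1) + (3)·(1) + (9)·(1) = 10.

10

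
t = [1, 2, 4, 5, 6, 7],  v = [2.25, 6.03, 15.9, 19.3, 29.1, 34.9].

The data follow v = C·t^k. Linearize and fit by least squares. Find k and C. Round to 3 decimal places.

k = 1.398, C = 2.252

Linearized form: ln v = k·ln t + ln C. From the 6 transformed points,
Σln t = 7.4265, Σ(ln t)² = 11.9895, Σln v = 15.2573, Σln t·ln v = 22.7968.
Equations: 11.9895·k + 7.4265·ln C = 22.7968;  7.4265·k + 6·ln C = 15.2573.
Δ = 11.9895·6 − (7.4265)² = 16.7835; k = (22.7968·6 − 7.4265·15.2573)/16.7835 = 1.39849, ln C = (11.9895·15.2573 − 7.4265·22.7968)/16.7835 = 0.81189, so C = exp(0.81189) = 2.25216.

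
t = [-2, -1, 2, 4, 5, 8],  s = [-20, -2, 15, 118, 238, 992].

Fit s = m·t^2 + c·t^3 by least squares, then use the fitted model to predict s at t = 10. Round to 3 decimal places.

The normal equations are: 5010·m + 36916·c = 71304;  36916·m + 281994·c = 545488.
Determinant 5010·281994 − 36916² = 49998884.
m = (71304·281994 − 36916·545488)/49998884 = -7483708/12499721; c = (5010·545488 − 36916·71304)/49998884 = 25159104/12499721.
At t = 10: ŝ = (-7483708/12499721)·(100) + (25159104/12499721)·(1000) = 24410733200/12499721.

ŝ = 1952.902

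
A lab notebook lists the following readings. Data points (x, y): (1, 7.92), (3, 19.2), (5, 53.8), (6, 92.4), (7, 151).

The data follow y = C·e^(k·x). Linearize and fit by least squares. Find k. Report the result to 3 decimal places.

Let Y = ln y. Fitting Y = k·x + ln C by least squares:
Σx = 22.0000, Σ(x)² = 120.0000, Σln y = 18.5530, Σx·ln y = 93.1382.
Normal system: [[120.0000, 22.0000]; [22.0000, 5]]·[k, ln C]ᵀ = [93.1382, 18.5530]ᵀ.
Δ = 120.0000·5 − (22.0000)² = 116.0000; k = (93.1382·5 − 22.0000·18.5530)/116.0000 = 0.49591, ln C = (120.0000·18.5530 − 22.0000·93.1382)/116.0000 = 1.52860.

k = 0.496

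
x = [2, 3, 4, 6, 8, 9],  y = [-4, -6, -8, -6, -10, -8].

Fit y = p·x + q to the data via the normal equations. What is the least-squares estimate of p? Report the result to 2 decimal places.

p = -0.56

Sums needed: Σx·x = 210, Σx = 32, Σ1 = 6.
Right-hand side: Σx·y = -246, Σy = -42.
Eliminating q: 6·(row 1) − 32·(row 2) gives 236·p = 6·(-246) − 32·(-42) = -132, so p = -33/59.
Then q = ((-42) − 32·(-33/59))/6 = -237/59.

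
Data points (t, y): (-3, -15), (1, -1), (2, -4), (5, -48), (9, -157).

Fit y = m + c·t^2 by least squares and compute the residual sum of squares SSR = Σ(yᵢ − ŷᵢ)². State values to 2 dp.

SSR = 5.61

Compute the Gram sums: Σ1 = 5, Σt^2 = 120, Σt^2·t^2 = 7284.
Moment sums: Σy = -225, Σt^2·y = -14069.
Normal equations: [[5, 120]; [120, 7284]]·[m, c]ᵀ = [-225, -14069]ᵀ.
det = 5·7284 − 120² = 22020.
m = ((-225)·7284 − 120·(-14069))/22020 = 823/367; c = (5·(-14069) − 120·(-225))/22020 = -8669/4404.
Residuals: 695/1468, -5611/4404, 1796/1101, -4543/4404, 295/1468; SSR = 24719/4404.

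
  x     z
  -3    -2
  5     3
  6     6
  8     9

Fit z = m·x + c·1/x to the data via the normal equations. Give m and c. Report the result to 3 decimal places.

m = 1.145, c = -6.112

The normal equations are: 134·m + 4·c = 129;  4·m + (2801/14400)·c = 407/120.
(Σx·x = 134, Σx·1/x = 4, Σ1/x·1/x = 2801/14400, Σx·z = 129, Σ1/x·z = 407/120.)
Determinant 134·(2801/14400) − 4² = 72467/7200.
m = (129·(2801/14400) − 4·(407/120))/(72467/7200) = 165969/144934; c = (134·(407/120) − 4·129)/(72467/7200) = -442920/72467.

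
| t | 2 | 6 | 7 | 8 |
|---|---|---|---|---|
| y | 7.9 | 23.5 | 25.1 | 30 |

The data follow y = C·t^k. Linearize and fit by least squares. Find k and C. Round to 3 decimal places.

Let Y = ln y. Fitting Y = k·ln t + ln C by least squares:
AᵀA = [[11.8015, 6.5103]; [6.5103, 4]], rhs = [20.4332, 11.8479]ᵀ  (here Σln t = 6.5103, Σ(ln t)² = 11.8015, Σln y = 11.8479, Σln t·ln y = 20.4332).
Solving (det = 4.8225): k = 0.95382, ln C = 1.40957, so C = exp(1.40957) = 4.09421.

k = 0.954, C = 4.094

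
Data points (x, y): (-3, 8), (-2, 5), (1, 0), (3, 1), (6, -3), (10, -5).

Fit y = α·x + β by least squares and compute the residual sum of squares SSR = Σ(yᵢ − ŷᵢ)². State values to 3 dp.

SSR = 11.037

Forming MᵀM = [[159, 15]; [15, 6]] and Mᵀy = [-99, 6]ᵀ gives MᵀM·[α, β]ᵀ = Mᵀy.
Δ = 159·6 − 15² = 729.
α = ((-99)·6 − 15·6)/729 = -76/81; β = (159·6 − 15·(-99))/729 = 271/81.
Residuals: 149/81, -2/9, -65/27, 38/81, -58/81, 28/27; SSR = 298/27.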